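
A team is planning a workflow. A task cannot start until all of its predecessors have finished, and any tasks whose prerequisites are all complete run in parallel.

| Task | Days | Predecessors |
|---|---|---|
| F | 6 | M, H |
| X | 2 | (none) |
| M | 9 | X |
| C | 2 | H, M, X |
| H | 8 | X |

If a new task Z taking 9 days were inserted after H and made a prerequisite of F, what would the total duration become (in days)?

25

Originally the plan takes 17 days.
With Z inserted, F now waits for max(M, H, Z).
New critical path: X→H→Z→F = 2+8+9+6 = 25 ⇒ 25 days.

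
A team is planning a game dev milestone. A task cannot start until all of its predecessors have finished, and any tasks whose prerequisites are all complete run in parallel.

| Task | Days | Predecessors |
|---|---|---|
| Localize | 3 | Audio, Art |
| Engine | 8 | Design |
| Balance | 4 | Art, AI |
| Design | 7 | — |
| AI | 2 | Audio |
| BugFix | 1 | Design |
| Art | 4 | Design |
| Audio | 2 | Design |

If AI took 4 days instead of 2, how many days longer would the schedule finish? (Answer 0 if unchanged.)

2

Actual critical path: Design→Audio→AI→Balance = 7+2+2+4 = 15 ⇒ 15 days.
AI is on the critical path; changing it to 4 makes that path 17 days.
That remains the longest chain; total 17 days.
Change in finish: 17 − 15 = +2 days.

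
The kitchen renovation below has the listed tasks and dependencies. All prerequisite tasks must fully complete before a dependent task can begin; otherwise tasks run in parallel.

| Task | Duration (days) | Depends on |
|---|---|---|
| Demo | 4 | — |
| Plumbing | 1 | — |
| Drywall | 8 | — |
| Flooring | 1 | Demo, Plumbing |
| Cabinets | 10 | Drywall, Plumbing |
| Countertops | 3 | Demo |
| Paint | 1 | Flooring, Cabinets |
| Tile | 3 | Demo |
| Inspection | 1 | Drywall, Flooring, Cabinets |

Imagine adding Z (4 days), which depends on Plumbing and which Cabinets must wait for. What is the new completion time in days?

19

Originally the plan takes 19 days.
With Z inserted, Cabinets now waits for max(Drywall, Plumbing, Z).
New critical path: Drywall→Cabinets→Paint = 8+10+1 = 19 ⇒ 19 days.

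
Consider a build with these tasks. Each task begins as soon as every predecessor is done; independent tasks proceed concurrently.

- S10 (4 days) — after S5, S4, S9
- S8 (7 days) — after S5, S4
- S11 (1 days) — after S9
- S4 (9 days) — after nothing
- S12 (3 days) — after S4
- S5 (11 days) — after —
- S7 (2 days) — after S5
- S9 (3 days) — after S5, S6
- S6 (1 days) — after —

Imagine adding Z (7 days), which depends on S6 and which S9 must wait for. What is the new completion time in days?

18

Originally the build takes 18 days.
With Z inserted, S9 now waits for max(S5, S6, Z).
New critical path: S5→S8 = 11+7 = 18 ⇒ 18 days.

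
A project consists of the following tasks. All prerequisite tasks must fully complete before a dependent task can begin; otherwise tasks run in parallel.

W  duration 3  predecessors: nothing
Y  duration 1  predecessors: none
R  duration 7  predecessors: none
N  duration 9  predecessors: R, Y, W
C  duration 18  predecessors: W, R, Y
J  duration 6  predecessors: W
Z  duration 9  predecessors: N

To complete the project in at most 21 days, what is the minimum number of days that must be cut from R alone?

4

Current finish: 25 days; target: 21.
R is on every critical path, so each day cut from R cuts the finish by one (this holds down to a finish of 21).
Need 25 − 21 = 4 days off R → R becomes 3 days, finish becomes 21.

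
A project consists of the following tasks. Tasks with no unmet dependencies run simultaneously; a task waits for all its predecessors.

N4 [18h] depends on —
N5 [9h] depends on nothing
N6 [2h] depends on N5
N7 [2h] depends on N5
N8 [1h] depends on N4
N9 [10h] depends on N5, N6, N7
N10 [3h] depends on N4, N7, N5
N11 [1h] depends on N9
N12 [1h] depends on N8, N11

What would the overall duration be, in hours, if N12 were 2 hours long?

Baseline: N5→N6→N9→N11→N12 = 9+2+10+1+1 = 23 → 23 hours.
N12 is on the critical path; changing it to 2 makes that path 24 hours.
That remains the longest chain; total 24 hours.

24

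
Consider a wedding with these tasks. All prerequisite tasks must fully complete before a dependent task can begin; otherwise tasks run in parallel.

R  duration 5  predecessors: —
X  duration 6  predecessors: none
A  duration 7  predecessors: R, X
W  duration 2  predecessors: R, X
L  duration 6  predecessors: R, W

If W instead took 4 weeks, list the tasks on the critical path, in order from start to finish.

X, W, L

The binding path is X→W→L = 6+2+6 = 14; finish at 14 weeks.
Since W is critical, the +2 change carries straight to that chain (now 16 weeks).
The critical path is still X→W→L; finish is now 16 weeks.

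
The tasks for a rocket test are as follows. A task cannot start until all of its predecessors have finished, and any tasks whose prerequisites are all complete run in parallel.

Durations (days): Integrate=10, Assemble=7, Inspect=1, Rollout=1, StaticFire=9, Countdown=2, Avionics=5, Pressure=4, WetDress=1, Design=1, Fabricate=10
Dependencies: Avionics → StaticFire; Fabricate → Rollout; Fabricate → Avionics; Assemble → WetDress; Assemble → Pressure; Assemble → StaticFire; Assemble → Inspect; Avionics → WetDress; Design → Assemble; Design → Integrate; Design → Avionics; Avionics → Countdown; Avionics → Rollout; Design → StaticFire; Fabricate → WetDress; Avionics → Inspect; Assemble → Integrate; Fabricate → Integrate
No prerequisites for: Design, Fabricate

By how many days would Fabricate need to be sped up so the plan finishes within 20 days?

4

Current finish: 24 days; target: 20.
Fabricate is on every critical path, so each day cut from Fabricate cuts the finish by one (this holds down to a finish of 18).
Need 24 − 20 = 4 days off Fabricate → Fabricate becomes 6 days, finish becomes 20.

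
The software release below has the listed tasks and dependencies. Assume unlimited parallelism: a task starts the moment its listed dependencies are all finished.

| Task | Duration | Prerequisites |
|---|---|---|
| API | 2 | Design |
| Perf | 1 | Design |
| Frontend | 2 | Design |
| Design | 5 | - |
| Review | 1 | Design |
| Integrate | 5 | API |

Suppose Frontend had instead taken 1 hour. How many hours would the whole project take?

As given, the longest chain is Design→API→Integrate = 5+2+5 = 12, so the finish is 12 hours.
The longest path through Frontend is only 7 hours, so Frontend has float 5.
The critical path is still Design→API→Integrate; finish is now 12 hours.

12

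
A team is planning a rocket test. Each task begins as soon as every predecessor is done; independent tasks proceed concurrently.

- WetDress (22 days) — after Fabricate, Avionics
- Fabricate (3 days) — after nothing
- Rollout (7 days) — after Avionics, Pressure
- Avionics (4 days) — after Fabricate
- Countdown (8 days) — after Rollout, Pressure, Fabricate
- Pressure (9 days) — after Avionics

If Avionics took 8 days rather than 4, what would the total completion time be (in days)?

35

As given, the longest chain is Fabricate→Avionics→Pressure→Rollout→Countdown = 3+4+9+7+8 = 31, so the finish is 31 days.
Avionics is on the critical path; changing it to 8 makes that path 35 days.
The critical path is still Fabricate→Avionics→Pressure→Rollout→Countdown; finish is now 35 days.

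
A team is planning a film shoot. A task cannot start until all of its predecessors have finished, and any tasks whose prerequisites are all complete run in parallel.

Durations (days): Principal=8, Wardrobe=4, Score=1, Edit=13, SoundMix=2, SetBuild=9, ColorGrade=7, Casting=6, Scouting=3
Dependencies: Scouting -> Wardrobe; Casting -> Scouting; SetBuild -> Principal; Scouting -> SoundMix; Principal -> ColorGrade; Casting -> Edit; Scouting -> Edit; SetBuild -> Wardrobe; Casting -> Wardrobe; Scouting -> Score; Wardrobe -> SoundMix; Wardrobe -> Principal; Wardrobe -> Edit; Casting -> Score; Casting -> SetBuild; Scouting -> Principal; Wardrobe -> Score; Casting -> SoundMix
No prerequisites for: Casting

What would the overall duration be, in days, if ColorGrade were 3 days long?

As given, the longest chain is Casting→SetBuild→Wardrobe→Principal→ColorGrade = 6+9+4+8+7 = 34, so the finish is 34 days.
ColorGrade lies on that path, so at 3 days the path becomes 30 days.
The binding chain switches to Casting→SetBuild→Wardrobe→Edit = 6+9+4+13 = 32; finish 32 days.

32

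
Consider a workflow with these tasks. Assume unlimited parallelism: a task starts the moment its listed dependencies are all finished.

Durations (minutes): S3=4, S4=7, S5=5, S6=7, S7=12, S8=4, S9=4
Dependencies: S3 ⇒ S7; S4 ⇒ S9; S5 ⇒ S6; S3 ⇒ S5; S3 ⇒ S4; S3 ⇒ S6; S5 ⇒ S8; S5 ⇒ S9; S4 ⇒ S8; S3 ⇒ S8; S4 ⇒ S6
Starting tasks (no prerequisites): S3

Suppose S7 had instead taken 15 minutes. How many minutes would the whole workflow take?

19

Baseline: S3→S4→S6 = 4+7+7 = 18 → 18 minutes.
The longest path through S7 is only 16 minutes, so S7 has float 2.
Now S3→S7 = 4+15 = 19 is longest, so the finish becomes 19 minutes.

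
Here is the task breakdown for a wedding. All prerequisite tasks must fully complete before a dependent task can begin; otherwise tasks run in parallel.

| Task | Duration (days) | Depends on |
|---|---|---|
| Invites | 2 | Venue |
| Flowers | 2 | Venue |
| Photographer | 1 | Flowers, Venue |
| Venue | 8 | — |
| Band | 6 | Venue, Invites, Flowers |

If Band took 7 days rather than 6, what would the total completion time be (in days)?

Baseline: Venue→Invites→Band = 8+2+6 = 16 → 16 days.
Band is on the critical path; changing it to 7 makes that path 17 days.
The critical path is still Venue→Invites→Band; finish is now 17 days.

17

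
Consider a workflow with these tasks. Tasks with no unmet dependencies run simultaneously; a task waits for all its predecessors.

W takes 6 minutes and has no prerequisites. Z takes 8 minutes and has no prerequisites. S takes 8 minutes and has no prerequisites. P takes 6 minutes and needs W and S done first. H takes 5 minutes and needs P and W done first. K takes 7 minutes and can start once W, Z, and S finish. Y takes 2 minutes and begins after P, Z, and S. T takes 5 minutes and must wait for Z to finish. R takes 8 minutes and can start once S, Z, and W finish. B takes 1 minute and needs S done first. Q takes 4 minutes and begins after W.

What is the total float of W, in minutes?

2

S→P→H = 8+6+5 = 19 sets the makespan at 19 minutes.
W finishes as early as 6 and must finish by 8.
Float = 19 − 17 = 2.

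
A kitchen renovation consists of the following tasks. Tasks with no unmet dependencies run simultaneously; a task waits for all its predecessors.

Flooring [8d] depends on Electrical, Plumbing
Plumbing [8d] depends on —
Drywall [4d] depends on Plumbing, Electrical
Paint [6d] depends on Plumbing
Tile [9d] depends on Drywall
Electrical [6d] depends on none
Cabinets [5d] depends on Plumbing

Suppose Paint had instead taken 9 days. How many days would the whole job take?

Actual critical path: Plumbing→Drywall→Tile = 8+4+9 = 21 ⇒ 21 days.
Paint has 7 days of float (longest path through it is 14).
The critical path is still Plumbing→Drywall→Tile; finish is now 21 days.

21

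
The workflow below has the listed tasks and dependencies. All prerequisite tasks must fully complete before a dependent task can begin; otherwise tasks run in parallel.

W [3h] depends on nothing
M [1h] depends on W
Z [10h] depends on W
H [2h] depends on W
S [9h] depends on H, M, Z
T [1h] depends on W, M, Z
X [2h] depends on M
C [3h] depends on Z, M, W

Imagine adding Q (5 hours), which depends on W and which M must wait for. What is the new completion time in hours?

Originally the project takes 22 hours.
With Q inserted, M now waits for max(W, Q).
New critical path: W→Z→S = 3+10+9 = 22 ⇒ 22 hours.

22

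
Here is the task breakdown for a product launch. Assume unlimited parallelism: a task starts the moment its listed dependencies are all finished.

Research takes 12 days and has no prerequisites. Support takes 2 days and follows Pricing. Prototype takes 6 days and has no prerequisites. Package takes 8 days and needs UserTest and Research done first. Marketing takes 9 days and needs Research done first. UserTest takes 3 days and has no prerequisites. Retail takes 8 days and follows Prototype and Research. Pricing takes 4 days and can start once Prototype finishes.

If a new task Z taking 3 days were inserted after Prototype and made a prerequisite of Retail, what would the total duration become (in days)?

21

Originally the plan takes 21 days.
With Z inserted, Retail now waits for max(Prototype, Research, Z).
New critical path: Research→Marketing = 12+9 = 21 ⇒ 21 days.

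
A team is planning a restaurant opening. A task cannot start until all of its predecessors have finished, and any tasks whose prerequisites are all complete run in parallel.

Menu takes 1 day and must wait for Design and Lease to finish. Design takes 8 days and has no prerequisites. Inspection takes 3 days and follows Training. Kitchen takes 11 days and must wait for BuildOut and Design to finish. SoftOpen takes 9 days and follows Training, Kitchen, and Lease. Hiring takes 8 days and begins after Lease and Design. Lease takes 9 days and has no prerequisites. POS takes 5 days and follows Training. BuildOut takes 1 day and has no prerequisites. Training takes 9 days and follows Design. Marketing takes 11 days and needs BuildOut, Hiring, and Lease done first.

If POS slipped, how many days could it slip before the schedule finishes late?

Critical path: Lease→Hiring→Marketing = 9+8+11 = 28, so the finish is 28 days.
POS finishes as early as 22 and must finish by 28.
Slack of POS = 23 − 17 = 6 days.

6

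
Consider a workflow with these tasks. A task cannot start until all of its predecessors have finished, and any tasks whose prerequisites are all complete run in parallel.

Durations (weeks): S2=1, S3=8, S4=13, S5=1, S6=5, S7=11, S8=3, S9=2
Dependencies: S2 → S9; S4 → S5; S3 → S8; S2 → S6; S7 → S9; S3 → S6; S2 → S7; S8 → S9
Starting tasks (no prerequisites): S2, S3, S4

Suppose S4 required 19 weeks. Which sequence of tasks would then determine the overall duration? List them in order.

Actual critical path: S4→S5 = 13+1 = 14 ⇒ 14 weeks.
Since S4 is critical, the +6 change carries straight to that chain (now 20 weeks).
The critical path is still S4→S5; finish is now 20 weeks.

S4, S5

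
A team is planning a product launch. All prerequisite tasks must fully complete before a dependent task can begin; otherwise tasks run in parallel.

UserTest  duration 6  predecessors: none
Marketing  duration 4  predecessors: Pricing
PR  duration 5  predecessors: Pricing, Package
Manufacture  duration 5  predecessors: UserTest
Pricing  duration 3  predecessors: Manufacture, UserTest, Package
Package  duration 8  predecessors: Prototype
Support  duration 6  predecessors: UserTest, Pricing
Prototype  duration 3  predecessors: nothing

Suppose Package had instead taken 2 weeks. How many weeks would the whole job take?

As given, the longest chain is Prototype→Package→Pricing→Support = 3+8+3+6 = 20, so the finish is 20 weeks.
Package is on the critical path; changing it to 2 makes that path 14 weeks.
The binding chain switches to UserTest→Manufacture→Pricing→Support = 6+5+3+6 = 20; finish 20 weeks.

20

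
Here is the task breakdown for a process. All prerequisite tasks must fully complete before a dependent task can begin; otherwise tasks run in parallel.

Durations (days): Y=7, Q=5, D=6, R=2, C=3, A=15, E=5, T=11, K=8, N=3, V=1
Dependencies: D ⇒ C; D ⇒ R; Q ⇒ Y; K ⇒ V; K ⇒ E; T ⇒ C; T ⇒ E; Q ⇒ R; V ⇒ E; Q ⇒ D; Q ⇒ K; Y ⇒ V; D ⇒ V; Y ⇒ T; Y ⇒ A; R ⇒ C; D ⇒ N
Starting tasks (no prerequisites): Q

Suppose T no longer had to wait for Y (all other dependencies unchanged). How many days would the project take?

With the dependency in place, Q→Y→T→E = 5+7+11+5 = 28 sets the finish at 28 days.
Without Y→T, T's earliest start moves from 12 to 0.
After: Q→Y→A = 5+7+15 = 27 → 27 days.

27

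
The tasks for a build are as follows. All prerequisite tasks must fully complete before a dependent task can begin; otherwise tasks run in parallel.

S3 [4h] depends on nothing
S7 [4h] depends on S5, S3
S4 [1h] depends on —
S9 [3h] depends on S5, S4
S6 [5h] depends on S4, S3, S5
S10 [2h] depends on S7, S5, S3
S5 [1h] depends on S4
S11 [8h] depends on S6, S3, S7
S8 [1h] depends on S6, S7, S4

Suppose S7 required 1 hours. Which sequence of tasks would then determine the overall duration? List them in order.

S3, S6, S11

As given, the longest chain is S3→S6→S11 = 4+5+8 = 17, so the finish is 17 hours.
S7 has 1 hour of float (longest path through it is 16).
No other chain overtakes it, so the finish is 17 hours.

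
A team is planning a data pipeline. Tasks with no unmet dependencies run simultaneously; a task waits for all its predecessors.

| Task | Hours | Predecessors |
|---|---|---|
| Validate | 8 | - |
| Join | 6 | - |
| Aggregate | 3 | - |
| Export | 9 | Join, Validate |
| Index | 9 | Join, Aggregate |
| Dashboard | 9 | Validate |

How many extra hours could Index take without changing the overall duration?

Critical path: Validate→Export = 8+9 = 17, so the finish is 17 hours.
Longest path through Index: 15 hours (earliest finish 15, latest finish 17).
So Index can slip 17 − 15 = 2 hours.

2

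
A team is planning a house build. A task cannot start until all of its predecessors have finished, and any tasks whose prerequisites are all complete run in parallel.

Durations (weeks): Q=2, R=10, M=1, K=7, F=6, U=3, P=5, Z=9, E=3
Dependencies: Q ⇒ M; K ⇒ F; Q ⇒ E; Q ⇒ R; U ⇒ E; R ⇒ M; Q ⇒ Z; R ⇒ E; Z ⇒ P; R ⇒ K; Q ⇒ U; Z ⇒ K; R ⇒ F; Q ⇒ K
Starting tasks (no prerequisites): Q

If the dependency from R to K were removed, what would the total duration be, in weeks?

24

Before: longest chain Q→R→K→F = 2+10+7+6 = 25, finish 25.
Without R→K, K's earliest start moves from 12 to 11.
The longest chain is now Q→Z→K→F = 2+9+7+6 = 24, so the house build takes 24 weeks.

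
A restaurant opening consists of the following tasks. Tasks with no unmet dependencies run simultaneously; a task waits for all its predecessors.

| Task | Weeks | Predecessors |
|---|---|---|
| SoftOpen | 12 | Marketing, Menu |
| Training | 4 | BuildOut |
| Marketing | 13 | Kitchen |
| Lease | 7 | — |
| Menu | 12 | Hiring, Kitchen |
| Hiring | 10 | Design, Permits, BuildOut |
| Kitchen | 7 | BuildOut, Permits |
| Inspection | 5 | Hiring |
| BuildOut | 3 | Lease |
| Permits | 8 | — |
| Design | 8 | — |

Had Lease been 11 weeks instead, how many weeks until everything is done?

48

Critical path before the change: Lease→BuildOut→Hiring→Menu→SoftOpen = 7+3+10+12+12 = 44 giving 44 weeks.
Lease lies on that path, so at 11 weeks the path becomes 48 weeks.
The critical path is still Lease→BuildOut→Hiring→Menu→SoftOpen; finish is now 48 weeks.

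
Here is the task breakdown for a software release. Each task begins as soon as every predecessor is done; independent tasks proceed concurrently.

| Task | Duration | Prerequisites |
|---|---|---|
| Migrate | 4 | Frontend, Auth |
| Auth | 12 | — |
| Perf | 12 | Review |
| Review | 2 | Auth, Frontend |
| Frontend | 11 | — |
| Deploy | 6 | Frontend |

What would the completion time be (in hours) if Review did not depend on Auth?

Original critical path: Auth→Review→Perf = 12+2+12 = 26 ⇒ 26 hours.
Without Auth→Review, Review's earliest start moves from 12 to 11.
After: Frontend→Review→Perf = 11+2+12 = 25 → 25 hours.

25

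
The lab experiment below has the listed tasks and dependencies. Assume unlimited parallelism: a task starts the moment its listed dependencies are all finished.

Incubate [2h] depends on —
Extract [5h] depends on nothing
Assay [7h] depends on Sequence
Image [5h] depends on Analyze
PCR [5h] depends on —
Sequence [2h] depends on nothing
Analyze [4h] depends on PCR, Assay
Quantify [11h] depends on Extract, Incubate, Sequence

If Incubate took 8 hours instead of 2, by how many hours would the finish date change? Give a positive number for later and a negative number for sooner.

1

Baseline: Sequence→Assay→Analyze→Image = 2+7+4+5 = 18 → 18 hours.
The longest path through Incubate is only 13 hours, so Incubate has float 5.
Now Incubate→Quantify = 8+11 = 19 is longest, so the finish becomes 19 hours.
Change in finish: 19 − 18 = +1 hours.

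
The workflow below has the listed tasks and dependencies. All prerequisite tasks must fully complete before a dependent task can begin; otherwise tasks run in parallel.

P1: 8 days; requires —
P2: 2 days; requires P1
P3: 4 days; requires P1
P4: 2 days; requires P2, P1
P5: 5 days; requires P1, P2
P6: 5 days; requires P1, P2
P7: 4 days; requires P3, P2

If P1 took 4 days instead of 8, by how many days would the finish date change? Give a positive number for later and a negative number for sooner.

-4

Actual critical path: P1→P3→P7 = 8+4+4 = 16 ⇒ 16 days.
P1 is on the critical path; changing it to 4 makes that path 12 days.
No other chain overtakes it, so the finish is 12 days.
Change in finish: 12 − 16 = -4 days.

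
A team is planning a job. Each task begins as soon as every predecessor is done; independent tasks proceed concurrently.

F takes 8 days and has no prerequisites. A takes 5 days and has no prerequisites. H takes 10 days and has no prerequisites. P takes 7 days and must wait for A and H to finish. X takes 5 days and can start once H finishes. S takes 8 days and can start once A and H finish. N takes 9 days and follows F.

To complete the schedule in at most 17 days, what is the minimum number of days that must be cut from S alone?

Current finish: 18 days; target: 17.
S is on every critical path, so each day cut from S cuts the finish by one (this holds down to a finish of 17).
Need 18 − 17 = 1 day off S → S becomes 7 days, finish becomes 17.

1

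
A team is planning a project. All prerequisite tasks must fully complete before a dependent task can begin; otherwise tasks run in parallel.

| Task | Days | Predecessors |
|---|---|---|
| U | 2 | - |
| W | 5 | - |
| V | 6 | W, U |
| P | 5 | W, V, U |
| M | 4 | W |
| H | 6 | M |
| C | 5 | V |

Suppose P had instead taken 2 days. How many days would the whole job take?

As given, the longest chain is W→V→P = 5+6+5 = 16, so the finish is 16 days.
P lies on that path, so at 2 days the path becomes 13 days.
Now W→V→C = 5+6+5 = 16 is longest, so the finish becomes 16 days.

16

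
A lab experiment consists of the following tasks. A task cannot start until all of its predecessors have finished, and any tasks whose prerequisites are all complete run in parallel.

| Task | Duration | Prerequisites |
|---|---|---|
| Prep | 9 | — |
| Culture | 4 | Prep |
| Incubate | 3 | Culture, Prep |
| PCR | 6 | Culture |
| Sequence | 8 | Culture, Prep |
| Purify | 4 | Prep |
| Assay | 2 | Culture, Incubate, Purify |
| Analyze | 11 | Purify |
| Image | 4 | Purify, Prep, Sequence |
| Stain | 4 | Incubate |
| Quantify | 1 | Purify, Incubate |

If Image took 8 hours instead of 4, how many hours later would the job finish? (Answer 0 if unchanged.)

Critical path before the change: Prep→Culture→Sequence→Image = 9+4+8+4 = 25 giving 25 hours.
Image lies on that path, so at 8 hours the path becomes 29 hours.
The critical path is still Prep→Culture→Sequence→Image; finish is now 29 hours.
Change in finish: 29 − 25 = +4 hours.

4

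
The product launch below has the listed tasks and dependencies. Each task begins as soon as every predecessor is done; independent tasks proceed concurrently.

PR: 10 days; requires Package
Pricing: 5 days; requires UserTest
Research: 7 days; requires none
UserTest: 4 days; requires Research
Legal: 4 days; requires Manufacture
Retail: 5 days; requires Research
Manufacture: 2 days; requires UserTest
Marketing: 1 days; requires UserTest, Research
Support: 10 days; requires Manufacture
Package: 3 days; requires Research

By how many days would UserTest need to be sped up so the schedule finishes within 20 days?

Current finish: 23 days; target: 20.
UserTest is on every critical path, so each day cut from UserTest cuts the finish by one (this holds down to a finish of 20).
Need 23 − 20 = 3 days off UserTest → UserTest becomes 1 day, finish becomes 20.

3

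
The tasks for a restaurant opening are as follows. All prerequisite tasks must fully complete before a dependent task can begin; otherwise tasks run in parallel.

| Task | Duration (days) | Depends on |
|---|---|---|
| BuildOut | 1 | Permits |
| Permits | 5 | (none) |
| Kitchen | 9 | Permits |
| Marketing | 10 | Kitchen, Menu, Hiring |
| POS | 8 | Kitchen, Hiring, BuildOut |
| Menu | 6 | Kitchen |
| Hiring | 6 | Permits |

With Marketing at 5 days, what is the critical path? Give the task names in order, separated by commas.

Permits, Kitchen, Menu, Marketing

The binding path is Permits→Kitchen→Menu→Marketing = 5+9+6+10 = 30; finish at 30 days.
Marketing lies on that path, so at 5 days the path becomes 25 days.
That remains the longest chain; total 25 days.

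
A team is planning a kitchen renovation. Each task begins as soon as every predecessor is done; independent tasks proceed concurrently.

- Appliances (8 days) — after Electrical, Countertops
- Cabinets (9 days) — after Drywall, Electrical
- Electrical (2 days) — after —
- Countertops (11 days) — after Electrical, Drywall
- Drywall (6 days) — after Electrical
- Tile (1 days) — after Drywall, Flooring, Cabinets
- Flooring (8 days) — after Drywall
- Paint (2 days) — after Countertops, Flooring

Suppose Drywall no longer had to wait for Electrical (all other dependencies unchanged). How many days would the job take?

25

Before: longest chain Electrical→Drywall→Countertops→Appliances = 2+6+11+8 = 27, finish 27.
Without Electrical→Drywall, Drywall's earliest start moves from 2 to 0.
New critical path: Drywall→Countertops→Appliances = 6+11+8 = 25 ⇒ 25 days.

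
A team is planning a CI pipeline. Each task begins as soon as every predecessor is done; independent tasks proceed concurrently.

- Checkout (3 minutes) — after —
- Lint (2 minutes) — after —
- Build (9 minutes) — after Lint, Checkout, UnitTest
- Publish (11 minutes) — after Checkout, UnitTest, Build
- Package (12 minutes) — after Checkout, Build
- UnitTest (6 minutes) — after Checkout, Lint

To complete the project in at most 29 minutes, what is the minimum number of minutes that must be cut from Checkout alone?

Current finish: 30 minutes; target: 29.
Checkout is on every critical path, so each minute cut from Checkout cuts the finish by one (this holds down to a finish of 29).
Need 30 − 29 = 1 minute off Checkout → Checkout becomes 2 minutes, finish becomes 29.

1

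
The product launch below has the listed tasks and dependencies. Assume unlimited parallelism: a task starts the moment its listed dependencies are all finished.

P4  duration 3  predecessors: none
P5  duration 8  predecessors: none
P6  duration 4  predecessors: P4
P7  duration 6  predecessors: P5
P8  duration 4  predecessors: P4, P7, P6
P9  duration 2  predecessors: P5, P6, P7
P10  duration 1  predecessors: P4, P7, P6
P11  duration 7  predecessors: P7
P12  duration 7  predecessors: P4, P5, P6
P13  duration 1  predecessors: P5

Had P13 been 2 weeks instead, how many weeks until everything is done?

21

Actual critical path: P5→P7→P11 = 8+6+7 = 21 ⇒ 21 weeks.
The longest path through P13 is only 9 weeks, so P13 has float 12.
No other chain overtakes it, so the finish is 21 weeks.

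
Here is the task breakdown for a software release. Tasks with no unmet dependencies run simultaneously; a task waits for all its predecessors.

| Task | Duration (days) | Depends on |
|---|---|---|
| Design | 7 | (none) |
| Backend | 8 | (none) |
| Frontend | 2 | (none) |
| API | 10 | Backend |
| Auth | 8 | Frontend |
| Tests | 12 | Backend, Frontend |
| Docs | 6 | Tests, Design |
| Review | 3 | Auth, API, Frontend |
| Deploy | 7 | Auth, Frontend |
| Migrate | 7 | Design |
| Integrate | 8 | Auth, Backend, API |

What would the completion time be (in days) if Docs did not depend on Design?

26

With the dependency in place, Backend→API→Integrate = 8+10+8 = 26 sets the finish at 26 days.
Dropping Design→Docs doesn't change Docs's earliest start (20); another predecessor still binds.
New critical path: Backend→API→Integrate = 8+10+8 = 26 ⇒ 26 days.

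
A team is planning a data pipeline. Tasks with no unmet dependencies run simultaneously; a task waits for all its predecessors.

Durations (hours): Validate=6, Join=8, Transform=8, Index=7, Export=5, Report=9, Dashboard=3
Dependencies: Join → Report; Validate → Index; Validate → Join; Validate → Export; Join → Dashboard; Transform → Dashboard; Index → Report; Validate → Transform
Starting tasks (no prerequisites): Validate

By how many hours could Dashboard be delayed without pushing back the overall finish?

The longest chain is Validate→Join→Report = 6+8+9 = 23; overall finish 23 hours.
Dashboard finishes as early as 17 and must finish by 23.
Slack of Dashboard = 20 − 14 = 6 hours.

6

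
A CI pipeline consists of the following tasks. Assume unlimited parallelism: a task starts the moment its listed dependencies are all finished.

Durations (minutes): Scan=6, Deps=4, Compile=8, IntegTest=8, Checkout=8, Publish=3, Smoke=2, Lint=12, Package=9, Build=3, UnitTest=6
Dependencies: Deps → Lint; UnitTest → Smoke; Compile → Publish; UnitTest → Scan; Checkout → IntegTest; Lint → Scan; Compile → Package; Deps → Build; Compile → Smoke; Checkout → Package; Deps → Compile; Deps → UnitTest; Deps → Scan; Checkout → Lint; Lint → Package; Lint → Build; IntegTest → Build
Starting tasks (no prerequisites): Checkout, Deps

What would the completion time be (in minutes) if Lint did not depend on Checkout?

25

With the dependency in place, Checkout→Lint→Package = 8+12+9 = 29 sets the finish at 29 minutes.
Without Checkout→Lint, Lint's earliest start moves from 8 to 4.
After: Deps→Lint→Package = 4+12+9 = 25 → 25 minutes.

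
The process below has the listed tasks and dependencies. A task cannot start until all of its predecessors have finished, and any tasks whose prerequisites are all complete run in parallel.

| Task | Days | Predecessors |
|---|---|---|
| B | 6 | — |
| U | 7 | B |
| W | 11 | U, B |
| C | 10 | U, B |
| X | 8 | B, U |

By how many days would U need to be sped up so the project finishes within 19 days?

5

Current finish: 24 days; target: 19.
U is on every critical path, so each day cut from U cuts the finish by one (this holds down to a finish of 18).
Need 24 − 19 = 5 days off U → U becomes 2 days, finish becomes 19.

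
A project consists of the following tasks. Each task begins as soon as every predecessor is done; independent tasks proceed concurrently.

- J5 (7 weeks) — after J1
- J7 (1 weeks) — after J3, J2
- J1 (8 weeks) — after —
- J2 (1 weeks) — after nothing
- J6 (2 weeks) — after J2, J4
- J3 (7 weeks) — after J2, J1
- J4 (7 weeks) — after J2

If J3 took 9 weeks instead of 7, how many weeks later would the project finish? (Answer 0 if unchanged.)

2

Critical path before the change: J1→J3→J7 = 8+7+1 = 16 giving 16 weeks.
J3 lies on that path, so at 9 weeks the path becomes 18 weeks.
No other chain overtakes it, so the finish is 18 weeks.
Change in finish: 18 − 16 = +2 weeks.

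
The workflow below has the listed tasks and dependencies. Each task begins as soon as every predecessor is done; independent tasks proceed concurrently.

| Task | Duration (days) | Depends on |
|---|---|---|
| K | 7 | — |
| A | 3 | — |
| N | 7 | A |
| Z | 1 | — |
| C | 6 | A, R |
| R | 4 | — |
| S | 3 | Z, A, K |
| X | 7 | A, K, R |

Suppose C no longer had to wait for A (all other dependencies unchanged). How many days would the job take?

14

Before: longest chain K→X = 7+7 = 14, finish 14.
Dropping A→C doesn't change C's earliest start (4); another predecessor still binds.
The longest chain is now K→X = 7+7 = 14, so the job takes 14 days.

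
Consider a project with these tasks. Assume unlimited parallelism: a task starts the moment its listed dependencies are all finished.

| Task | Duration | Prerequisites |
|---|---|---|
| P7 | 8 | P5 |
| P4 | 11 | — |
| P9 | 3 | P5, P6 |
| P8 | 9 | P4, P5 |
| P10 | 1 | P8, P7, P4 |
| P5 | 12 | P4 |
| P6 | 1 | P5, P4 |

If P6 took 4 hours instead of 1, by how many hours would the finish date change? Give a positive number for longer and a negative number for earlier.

0

Actual critical path: P4→P5→P8→P10 = 11+12+9+1 = 33 ⇒ 33 hours.
P6 is off the critical path — its longest chain is 27 hours, giving 6 of slack.
That remains the longest chain; total 33 hours.
Change in finish: 33 − 33 = +0 hours.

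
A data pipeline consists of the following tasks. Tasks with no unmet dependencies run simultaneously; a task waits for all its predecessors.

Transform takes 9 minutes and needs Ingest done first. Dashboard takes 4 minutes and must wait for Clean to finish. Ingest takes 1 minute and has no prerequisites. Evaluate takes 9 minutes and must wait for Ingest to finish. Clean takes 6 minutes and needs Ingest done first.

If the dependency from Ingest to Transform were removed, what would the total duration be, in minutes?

11

Original critical path: Ingest→Clean→Dashboard = 1+6+4 = 11 ⇒ 11 minutes.
Without Ingest→Transform, Transform's earliest start moves from 1 to 0.
After: Ingest→Clean→Dashboard = 1+6+4 = 11 → 11 minutes.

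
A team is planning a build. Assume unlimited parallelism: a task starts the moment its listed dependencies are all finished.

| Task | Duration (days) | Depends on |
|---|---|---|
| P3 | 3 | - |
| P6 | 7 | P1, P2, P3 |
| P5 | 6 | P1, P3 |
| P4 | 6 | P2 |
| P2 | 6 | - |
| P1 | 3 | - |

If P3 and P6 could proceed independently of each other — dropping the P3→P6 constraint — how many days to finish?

13

Before: longest chain P2→P6 = 6+7 = 13, finish 13.
Dropping P3→P6 doesn't change P6's earliest start (6); another predecessor still binds.
New critical path: P2→P6 = 6+7 = 13 ⇒ 13 days.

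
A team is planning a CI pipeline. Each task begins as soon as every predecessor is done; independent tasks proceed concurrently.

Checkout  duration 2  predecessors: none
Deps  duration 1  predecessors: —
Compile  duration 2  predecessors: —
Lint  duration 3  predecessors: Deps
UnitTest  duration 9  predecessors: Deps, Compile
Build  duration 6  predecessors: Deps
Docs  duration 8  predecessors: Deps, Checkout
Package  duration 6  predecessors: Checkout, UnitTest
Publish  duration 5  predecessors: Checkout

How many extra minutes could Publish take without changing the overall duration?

The longest chain is Compile→UnitTest→Package = 2+9+6 = 17; overall finish 17 minutes.
Longest path through Publish: 7 minutes (earliest finish 7, latest finish 17).
Float = 17 − 7 = 10.

10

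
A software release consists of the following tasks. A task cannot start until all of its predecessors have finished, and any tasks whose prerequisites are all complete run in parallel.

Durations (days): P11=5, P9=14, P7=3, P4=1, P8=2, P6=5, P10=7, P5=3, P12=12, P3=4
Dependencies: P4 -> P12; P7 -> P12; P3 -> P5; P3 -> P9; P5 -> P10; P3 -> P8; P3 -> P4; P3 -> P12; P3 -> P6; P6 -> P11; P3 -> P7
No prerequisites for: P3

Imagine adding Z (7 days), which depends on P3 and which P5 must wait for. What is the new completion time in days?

Originally the plan takes 19 days.
With Z inserted, P5 now waits for max(P3, Z).
New critical path: P3→Z→P5→P10 = 4+7+3+7 = 21 ⇒ 21 days.

21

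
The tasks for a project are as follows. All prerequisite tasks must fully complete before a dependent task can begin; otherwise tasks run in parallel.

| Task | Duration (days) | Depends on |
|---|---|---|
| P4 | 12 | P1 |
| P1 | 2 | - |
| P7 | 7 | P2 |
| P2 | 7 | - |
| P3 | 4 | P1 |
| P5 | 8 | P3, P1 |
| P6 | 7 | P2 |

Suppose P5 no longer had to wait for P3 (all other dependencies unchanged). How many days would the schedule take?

14

Original critical path: P1→P3→P5 = 2+4+8 = 14 ⇒ 14 days.
Without P3→P5, P5's earliest start moves from 6 to 2.
The longest chain is now P1→P4 = 2+12 = 14, so the schedule takes 14 days.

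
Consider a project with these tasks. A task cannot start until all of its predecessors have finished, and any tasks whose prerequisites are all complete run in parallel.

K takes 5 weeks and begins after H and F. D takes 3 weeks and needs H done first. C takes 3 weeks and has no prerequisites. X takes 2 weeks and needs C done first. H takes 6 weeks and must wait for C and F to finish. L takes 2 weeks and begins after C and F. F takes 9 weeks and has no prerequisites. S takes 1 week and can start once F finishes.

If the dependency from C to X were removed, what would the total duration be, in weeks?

20

Original critical path: F→H→K = 9+6+5 = 20 ⇒ 20 weeks.
Without C→X, X's earliest start moves from 3 to 0.
The longest chain is now F→H→K = 9+6+5 = 20, so the job takes 20 weeks.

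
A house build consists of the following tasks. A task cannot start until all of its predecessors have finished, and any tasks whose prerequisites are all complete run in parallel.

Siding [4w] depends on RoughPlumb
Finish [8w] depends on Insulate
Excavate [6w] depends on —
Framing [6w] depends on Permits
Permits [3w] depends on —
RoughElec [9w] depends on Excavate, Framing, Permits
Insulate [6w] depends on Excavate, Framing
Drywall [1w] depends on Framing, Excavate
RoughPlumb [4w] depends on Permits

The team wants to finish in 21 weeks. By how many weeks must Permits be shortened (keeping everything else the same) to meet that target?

Current finish: 23 weeks; target: 21.
Permits is on every critical path, so each week cut from Permits cuts the finish by one (this holds down to a finish of 21).
Need 23 − 21 = 2 weeks off Permits → Permits becomes 1 week, finish becomes 21.

2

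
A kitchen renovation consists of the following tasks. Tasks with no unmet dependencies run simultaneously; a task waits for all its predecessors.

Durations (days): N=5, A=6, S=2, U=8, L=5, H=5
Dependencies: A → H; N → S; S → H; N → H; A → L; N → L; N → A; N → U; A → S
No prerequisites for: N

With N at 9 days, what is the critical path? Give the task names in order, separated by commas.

Baseline: N→A→S→H = 5+6+2+5 = 18 → 18 days.
N is on the critical path; changing it to 9 makes that path 22 days.
That remains the longest chain; total 22 days.

N, A, S, H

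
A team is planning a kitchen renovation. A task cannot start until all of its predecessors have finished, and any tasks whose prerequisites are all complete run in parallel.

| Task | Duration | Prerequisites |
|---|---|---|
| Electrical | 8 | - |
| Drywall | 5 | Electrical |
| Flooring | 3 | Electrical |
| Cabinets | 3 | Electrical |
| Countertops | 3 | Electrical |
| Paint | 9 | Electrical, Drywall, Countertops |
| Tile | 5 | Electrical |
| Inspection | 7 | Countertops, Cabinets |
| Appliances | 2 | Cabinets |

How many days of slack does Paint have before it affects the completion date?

0

Critical path: Electrical→Drywall→Paint = 8+5+9 = 22, so the finish is 22 days.
Paint finishes as early as 22 and must finish by 22.
Slack of Paint = 13 − 13 = 0 days.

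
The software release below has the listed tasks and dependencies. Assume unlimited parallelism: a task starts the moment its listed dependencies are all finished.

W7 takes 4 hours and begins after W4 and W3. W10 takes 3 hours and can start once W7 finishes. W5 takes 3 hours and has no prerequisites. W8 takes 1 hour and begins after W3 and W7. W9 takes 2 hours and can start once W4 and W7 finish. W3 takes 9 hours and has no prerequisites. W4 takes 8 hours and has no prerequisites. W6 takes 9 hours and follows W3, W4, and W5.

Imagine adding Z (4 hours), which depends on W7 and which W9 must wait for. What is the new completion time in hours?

Originally the project takes 18 hours.
With Z inserted, W9 now waits for max(W4, W7, Z).
New critical path: W3→W7→Z→W9 = 9+4+4+2 = 19 ⇒ 19 hours.

19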